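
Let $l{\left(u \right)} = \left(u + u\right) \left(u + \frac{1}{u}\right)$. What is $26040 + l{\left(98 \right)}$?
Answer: $45250$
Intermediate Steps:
$l{\left(u \right)} = 2 u \left(u + \frac{1}{u}\right)$
$26040 + l{\left(98 \right)} = 26040 + \left(2 + 2 \cdot 98^{2}\right) = 26040 + \left(2 + 2 \cdot 9604\right) = 26040 + \left(2 + 19208\right) = 26040 + 19210 = 45250$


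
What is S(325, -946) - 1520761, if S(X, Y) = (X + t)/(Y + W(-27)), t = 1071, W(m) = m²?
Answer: -330006533/217 ≈ -1.5208e+6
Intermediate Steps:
S(X, Y) = (1071 + X)/(729 + Y) (S(X, Y) = (X + 1071)/(Y + (-27)²) = (1071 + X)/(Y + 729) = (1071 + X)/(729 + Y))
S(325, -946) - 1520761 = (1071 + 325)/(729 - 946) - 1520761 = 1396/(-217) - 1520761 = -1/217*1396 - 1520761 = -1396/217 - 1520761 = -330006533/217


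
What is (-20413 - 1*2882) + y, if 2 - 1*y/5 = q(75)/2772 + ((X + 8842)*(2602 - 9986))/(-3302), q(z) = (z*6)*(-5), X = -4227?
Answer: -1464536855/19558 ≈ -74882.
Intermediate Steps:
q(z) = -30*z (q(z) = (6*z)*(-5) = -30*z)
y = -1008933245/19558 (y = 10 - 5*(-30*75/2772 + ((-4227 + 8842)*(2602 - 9986))/(-3302)) = 10 - 5*(-2250*1/2772 + (4615*(-7384))*(-1/3302)) = 10 - 5*(-125/154 - 34077160*(-1/3302)) = 10 - 5*(-125/154 + 1310660/127) = 10 - 5*201825765/19558 = 10 - 1009128825/19558 = -1008933245/19558 ≈ -51587.)
(-20413 - 1*2882) + y = (-20413 - 1*2882) - 1008933245/19558 = (-20413 - 2882) - 1008933245/19558 = -23295 - 1008933245/19558 = -1464536855/19558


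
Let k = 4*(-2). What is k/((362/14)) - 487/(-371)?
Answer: 67371/67151 ≈ 1.0033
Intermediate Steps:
k = -8
k/((362/14)) - 487/(-371) = -8/(362/14) - 487/(-371) = -8/(362*(1/14)) - 487*(-1/371) = -8/181/7 + 487/371 = -8*7/181 + 487/371 = -56/181 + 487/371 = 67371/67151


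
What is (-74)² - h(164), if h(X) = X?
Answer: 5312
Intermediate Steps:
(-74)² - h(164) = (-74)² - 1*164 = 5476 - 164 = 5312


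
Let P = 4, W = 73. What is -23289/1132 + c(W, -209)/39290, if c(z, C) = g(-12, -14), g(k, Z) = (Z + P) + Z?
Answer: -457525989/22238140 ≈ -20.574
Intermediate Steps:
g(k, Z) = 4 + 2*Z (g(k, Z) = (Z + 4) + Z = (4 + Z) + Z = 4 + 2*Z)
c(z, C) = -24 (c(z, C) = 4 + 2*(-14) = 4 - 28 = -24)
-23289/1132 + c(W, -209)/39290 = -23289/1132 - 24/39290 = -23289*1/1132 - 24*1/39290 = -23289/1132 - 12/19645 = -457525989/22238140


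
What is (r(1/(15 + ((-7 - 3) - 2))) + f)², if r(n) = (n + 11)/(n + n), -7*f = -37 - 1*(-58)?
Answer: 196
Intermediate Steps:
f = -3 (f = -(-37 - 1*(-58))/7 = -(-37 + 58)/7 = -⅐*21 = -3)
r(n) = (11 + n)/(2*n) (r(n) = (11 + n)/((2*n)) = (11 + n)*(1/(2*n)) = (11 + n)/(2*n))
(r(1/(15 + ((-7 - 3) - 2))) + f)² = ((11 + 1/(15 + ((-7 - 3) - 2)))/(2*(1/(15 + ((-7 - 3) - 2)))) - 3)² = ((11 + 1/(15 + (-10 - 2)))/(2*(1/(15 + (-10 - 2)))) - 3)² = ((11 + 1/(15 - 12))/(2*(1/(15 - 12))) - 3)² = ((11 + 1/3)/(2*(1/3)) - 3)² = ((11 + ⅓)/(2*(⅓)) - 3)² = ((½)*3*(34/3) - 3)² = (17 - 3)² = 14² = 196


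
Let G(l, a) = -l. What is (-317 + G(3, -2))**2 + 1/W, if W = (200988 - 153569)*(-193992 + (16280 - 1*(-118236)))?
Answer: 288797946265599/2820292444 ≈ 1.0240e+5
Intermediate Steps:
W = -2820292444 (W = 47419*(-193992 + (16280 + 118236)) = 47419*(-193992 + 134516) = 47419*(-59476) = -2820292444)
(-317 + G(3, -2))**2 + 1/W = (-317 - 1*3)**2 + 1/(-2820292444) = (-317 - 3)**2 - 1/2820292444 = (-320)**2 - 1/2820292444 = 102400 - 1/2820292444 = 288797946265599/2820292444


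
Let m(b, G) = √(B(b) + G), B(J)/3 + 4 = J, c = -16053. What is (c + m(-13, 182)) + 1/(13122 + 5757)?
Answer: -303064586/18879 + √131 ≈ -16042.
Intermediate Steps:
B(J) = -12 + 3*J
m(b, G) = √(-12 + G + 3*b) (m(b, G) = √((-12 + 3*b) + G) = √(-12 + G + 3*b))
(c + m(-13, 182)) + 1/(13122 + 5757) = (-16053 + √(-12 + 182 + 3*(-13))) + 1/(13122 + 5757) = (-16053 + √(-12 + 182 - 39)) + 1/18879 = (-16053 + √131) + 1/18879 = -303064586/18879 + √131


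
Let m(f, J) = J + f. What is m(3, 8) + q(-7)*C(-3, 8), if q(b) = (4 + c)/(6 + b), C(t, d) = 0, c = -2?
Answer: 11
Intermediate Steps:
q(b) = 2/(6 + b) (q(b) = (4 - 2)/(6 + b) = 2/(6 + b))
m(3, 8) + q(-7)*C(-3, 8) = (8 + 3) + (2/(6 - 7))*0 = 11 + (2/(-1))*0 = 11 + (2*(-1))*0 = 11 - 2*0 = 11 + 0 = 11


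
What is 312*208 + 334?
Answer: 65230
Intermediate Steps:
312*208 + 334 = 64896 + 334 = 65230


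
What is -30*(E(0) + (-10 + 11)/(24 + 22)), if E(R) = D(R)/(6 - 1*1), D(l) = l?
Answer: -15/23 ≈ -0.65217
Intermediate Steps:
E(R) = R/5 (E(R) = R/(6 - 1*1) = R/(6 - 1) = R/5)
-30*(E(0) + (-10 + 11)/(24 + 22)) = -30*((⅕)*0 + (-10 + 11)/(24 + 22)) = -30*(0 + 1/46) = -30*1/46 = -15/23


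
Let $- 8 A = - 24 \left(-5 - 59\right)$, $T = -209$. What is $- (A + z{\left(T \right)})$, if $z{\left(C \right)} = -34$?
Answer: $226$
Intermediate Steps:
$A = -192$ ($A = - \frac{\left(-24\right) \left(-5 - 59\right)}{8} = - \frac{\left(-24\right) \left(-64\right)}{8} = \left(- \frac{1}{8}\right) 1536 = -192$)
$- (A + z{\left(T \right)}) = - (-192 - 34) = \left(-1\right) \left(-226\right) = 226$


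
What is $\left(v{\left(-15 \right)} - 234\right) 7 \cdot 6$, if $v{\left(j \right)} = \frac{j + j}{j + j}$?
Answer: $-9786$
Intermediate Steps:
$v{\left(j \right)} = 1$ ($v{\left(j \right)} = \frac{2 j}{2 j} = 2 j \frac{1}{2 j} = 1$)
$\left(v{\left(-15 \right)} - 234\right) 7 \cdot 6 = \left(1 - 234\right) 7 \cdot 6 = \left(-233\right) 42 = -9786$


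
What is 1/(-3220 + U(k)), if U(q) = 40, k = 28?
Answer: -1/3180 ≈ -0.00031447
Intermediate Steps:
1/(-3220 + U(k)) = 1/(-3220 + 40) = 1/(-3180) = -1/3180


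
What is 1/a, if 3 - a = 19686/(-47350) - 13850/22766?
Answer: 269492525/1084469819 ≈ 0.24850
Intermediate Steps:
a = 1084469819/269492525 (a = 3 - (19686/(-47350) - 13850/22766) = 3 - (19686*(-1/47350) - 13850*1/22766) = 3 - (-9843/23675 - 6925/11383) = 3 - 1*(-275992244/269492525) = 3 + 275992244/269492525 = 1084469819/269492525 ≈ 4.0241)
1/a = 1/(1084469819/269492525) = 269492525/1084469819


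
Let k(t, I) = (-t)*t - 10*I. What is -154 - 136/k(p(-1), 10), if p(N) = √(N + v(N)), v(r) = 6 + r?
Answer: -1985/13 ≈ -152.69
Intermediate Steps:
p(N) = √(6 + 2*N) (p(N) = √(N + (6 + N)) = √(6 + 2*N))
k(t, I) = -t² - 10*I
-154 - 136/k(p(-1), 10) = -154 - 136/(-(√(6 + 2*(-1)))² - 10*10) = -154 - 136/(-(√(6 - 2))² - 100) = -154 - 136/(-(√4)² - 100) = -154 - 136/(-1*2² - 100) = -154 - 136/(-1*4 - 100) = -154 - 136/(-4 - 100) = -154 - 136/(-104) = -154 - 136*(-1/104) = -154 + 17/13 = -1985/13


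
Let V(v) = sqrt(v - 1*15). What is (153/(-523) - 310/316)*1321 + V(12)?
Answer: -139020719/82634 + I*sqrt(3) ≈ -1682.4 + 1.732*I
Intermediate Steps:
V(v) = sqrt(-15 + v) (V(v) = sqrt(v - 15) = sqrt(-15 + v))
(153/(-523) - 310/316)*1321 + V(12) = (153/(-523) - 310/316)*1321 + sqrt(-15 + 12) = (153*(-1/523) - 310*1/316)*1321 + sqrt(-3) = (-153/523 - 155/158)*1321 + I*sqrt(3) = -105239/82634*1321 + I*sqrt(3) = -139020719/82634 + I*sqrt(3)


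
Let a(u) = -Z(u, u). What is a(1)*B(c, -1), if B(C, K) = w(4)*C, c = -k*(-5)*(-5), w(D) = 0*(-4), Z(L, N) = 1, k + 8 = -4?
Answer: 0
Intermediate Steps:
k = -12 (k = -8 - 4 = -12)
a(u) = -1 (a(u) = -1*1 = -1)
w(D) = 0
c = 300 (c = -(-12*(-5))*(-5) = -60*(-5) = -1*(-300) = 300)
B(C, K) = 0 (B(C, K) = 0*C = 0)
a(1)*B(c, -1) = -1*0 = 0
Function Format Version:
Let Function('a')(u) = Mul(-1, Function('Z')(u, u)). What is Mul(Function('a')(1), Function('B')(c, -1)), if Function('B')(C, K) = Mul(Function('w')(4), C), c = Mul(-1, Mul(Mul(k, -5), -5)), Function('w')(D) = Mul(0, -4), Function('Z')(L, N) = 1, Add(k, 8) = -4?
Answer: 0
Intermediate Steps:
k = -12 (k = Add(-8, -4) = -12)
Function('a')(u) = -1 (Function('a')(u) = Mul(-1, 1) = -1)
Function('w')(D) = 0
c = 300 (c = Mul(-1, Mul(Mul(-12, -5), -5)) = Mul(-1, Mul(60, -5)) = Mul(-1, -300) = 300)
Function('B')(C, K) = 0 (Function('B')(C, K) = Mul(0, C) = 0)
Mul(Function('a')(1), Function('B')(c, -1)) = Mul(-1, 0) = 0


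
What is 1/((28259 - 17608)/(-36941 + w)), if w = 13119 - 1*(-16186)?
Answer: -7636/10651 ≈ -0.71693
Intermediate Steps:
w = 29305 (w = 13119 + 16186 = 29305)
1/((28259 - 17608)/(-36941 + w)) = 1/((28259 - 17608)/(-36941 + 29305)) = 1/(10651/(-7636)) = 1/(10651*(-1/7636)) = 1/(-10651/7636) = -7636/10651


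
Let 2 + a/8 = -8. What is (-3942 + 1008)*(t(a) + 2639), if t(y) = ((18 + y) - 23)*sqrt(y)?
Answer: -7742826 + 997560*I*sqrt(5) ≈ -7.7428e+6 + 2.2306e+6*I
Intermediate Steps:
a = -80 (a = -16 + 8*(-8) = -16 - 64 = -80)
t(y) = sqrt(y)*(-5 + y) (t(y) = (-5 + y)*sqrt(y) = sqrt(y)*(-5 + y))
(-3942 + 1008)*(t(a) + 2639) = (-3942 + 1008)*(sqrt(-80)*(-5 - 80) + 2639) = -2934*((4*I*sqrt(5))*(-85) + 2639) = -2934*(-340*I*sqrt(5) + 2639) = -2934*(2639 - 340*I*sqrt(5)) = -7742826 + 997560*I*sqrt(5)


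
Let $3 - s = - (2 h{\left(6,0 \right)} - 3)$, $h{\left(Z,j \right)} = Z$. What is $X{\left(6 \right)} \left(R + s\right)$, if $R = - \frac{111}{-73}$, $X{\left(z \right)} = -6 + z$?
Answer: $0$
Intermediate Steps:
$R = \frac{111}{73}$ ($R = \left(-111\right) \left(- \frac{1}{73}\right) = \frac{111}{73} \approx 1.5205$)
$s = 12$ ($s = 3 - - (2 \cdot 6 - 3) = 3 - - (12 - 3) = 3 - \left(-1\right) 9 = 3 - -9 = 3 + 9 = 12$)
$X{\left(6 \right)} \left(R + s\right) = \left(-6 + 6\right) \left(\frac{111}{73} + 12\right) = 0 \cdot \frac{987}{73} = 0$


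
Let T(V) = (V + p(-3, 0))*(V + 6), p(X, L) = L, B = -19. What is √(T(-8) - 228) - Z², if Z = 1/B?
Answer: -1/361 + 2*I*√53 ≈ -0.0027701 + 14.56*I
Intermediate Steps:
T(V) = V*(6 + V) (T(V) = (V + 0)*(V + 6) = V*(6 + V))
Z = -1/19 (Z = 1/(-19) = -1/19 ≈ -0.052632)
√(T(-8) - 228) - Z² = √(-8*(6 - 8) - 228) - (-1/19)² = √(-8*(-2) - 228) - 1*1/361 = √(16 - 228) - 1/361 = √(-212) - 1/361 = 2*I*√53 - 1/361 = -1/361 + 2*I*√53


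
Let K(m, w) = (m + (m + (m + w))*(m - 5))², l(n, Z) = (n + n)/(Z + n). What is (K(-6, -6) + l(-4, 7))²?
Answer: 12228821056/9 ≈ 1.3588e+9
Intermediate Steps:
l(n, Z) = 2*n/(Z + n) (l(n, Z) = (2*n)/(Z + n) = 2*n/(Z + n))
K(m, w) = (m + (-5 + m)*(w + 2*m))² (K(m, w) = (m + (w + 2*m)*(-5 + m))² = (m + (-5 + m)*(w + 2*m))²)
(K(-6, -6) + l(-4, 7))² = ((-9*(-6) - 5*(-6) + 2*(-6)² - 6*(-6))² + 2*(-4)/(7 - 4))² = ((54 + 30 + 2*36 + 36)² + 2*(-4)/3)² = ((54 + 30 + 72 + 36)² + 2*(-4)*(⅓))² = (192² - 8/3)² = (36864 - 8/3)² = (110584/3)² = 12228821056/9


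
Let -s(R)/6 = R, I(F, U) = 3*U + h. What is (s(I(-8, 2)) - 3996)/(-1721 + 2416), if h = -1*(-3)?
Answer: -810/139 ≈ -5.8273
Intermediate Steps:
h = 3
I(F, U) = 3 + 3*U (I(F, U) = 3*U + 3 = 3 + 3*U)
s(R) = -6*R
(s(I(-8, 2)) - 3996)/(-1721 + 2416) = (-6*(3 + 3*2) - 3996)/(-1721 + 2416) = (-6*(3 + 6) - 3996)/695 = (-6*9 - 3996)*(1/695) = (-54 - 3996)*(1/695) = -4050*1/695 = -810/139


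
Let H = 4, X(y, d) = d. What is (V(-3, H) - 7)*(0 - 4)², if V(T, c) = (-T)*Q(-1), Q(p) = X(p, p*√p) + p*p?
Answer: -64 - 48*I ≈ -64.0 - 48.0*I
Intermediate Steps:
Q(p) = p² + p^(3/2) (Q(p) = p*√p + p*p = p^(3/2) + p² = p² + p^(3/2))
V(T, c) = -T*(1 - I) (V(T, c) = (-T)*((-1)² + (-1)^(3/2)) = (-T)*(1 - I) = -T*(1 - I))
(V(-3, H) - 7)*(0 - 4)² = (-3*(-1 + I) - 7)*(0 - 4)² = ((3 - 3*I) - 7)*(-4)² = (-4 - 3*I)*16 = -64 - 48*I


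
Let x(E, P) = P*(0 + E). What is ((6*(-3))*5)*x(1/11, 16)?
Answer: -1440/11 ≈ -130.91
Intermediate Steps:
x(E, P) = E*P (x(E, P) = P*E = E*P)
((6*(-3))*5)*x(1/11, 16) = ((6*(-3))*5)*(16/11) = (-18*5)*((1/11)*16) = -90*16/11 = -1440/11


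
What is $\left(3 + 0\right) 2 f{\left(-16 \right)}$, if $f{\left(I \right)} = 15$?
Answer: $90$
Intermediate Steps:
$\left(3 + 0\right) 2 f{\left(-16 \right)} = \left(3 + 0\right) 2 \cdot 15 = 3 \cdot 2 \cdot 15 = 6 \cdot 15 = 90$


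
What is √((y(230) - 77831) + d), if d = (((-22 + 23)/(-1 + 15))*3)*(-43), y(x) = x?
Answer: 3*I*√1690178/14 ≈ 278.59*I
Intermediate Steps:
d = -129/14 (d = ((1/14)*3)*(-43) = (3/14)*(-43) = -129/14 ≈ -9.2143)
√((y(230) - 77831) + d) = √((230 - 77831) - 129/14) = √(-77601 - 129/14) = √(-1086543/14) = 3*I*√1690178/14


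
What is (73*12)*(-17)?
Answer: -14892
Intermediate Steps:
(73*12)*(-17) = 876*(-17) = -14892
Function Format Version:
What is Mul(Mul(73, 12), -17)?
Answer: -14892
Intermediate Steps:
Mul(Mul(73, 12), -17) = Mul(876, -17) = -14892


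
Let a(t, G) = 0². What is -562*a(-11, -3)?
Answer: 0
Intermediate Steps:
a(t, G) = 0
-562*a(-11, -3) = -562*0 = 0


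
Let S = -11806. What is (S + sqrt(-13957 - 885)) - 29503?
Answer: -41309 + I*sqrt(14842) ≈ -41309.0 + 121.83*I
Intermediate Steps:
(S + sqrt(-13957 - 885)) - 29503 = (-11806 + sqrt(-13957 - 885)) - 29503 = (-11806 + sqrt(-14842)) - 29503 = (-11806 + I*sqrt(14842)) - 29503 = -41309 + I*sqrt(14842)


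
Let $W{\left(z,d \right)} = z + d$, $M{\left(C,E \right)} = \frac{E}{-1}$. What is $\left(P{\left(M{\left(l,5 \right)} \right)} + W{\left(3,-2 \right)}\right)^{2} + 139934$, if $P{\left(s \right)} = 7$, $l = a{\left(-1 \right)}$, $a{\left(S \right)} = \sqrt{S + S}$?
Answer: $139998$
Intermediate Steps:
$a{\left(S \right)} = \sqrt{2} \sqrt{S}$ ($a{\left(S \right)} = \sqrt{2 S} = \sqrt{2} \sqrt{S}$)
$l = i \sqrt{2}$ ($l = \sqrt{2} \sqrt{-1} = \sqrt{2} i = i \sqrt{2} \approx 1.4142 i$)
$M{\left(C,E \right)} = - E$ ($M{\left(C,E \right)} = E \left(-1\right) = - E$)
$W{\left(z,d \right)} = d + z$
$\left(P{\left(M{\left(l,5 \right)} \right)} + W{\left(3,-2 \right)}\right)^{2} + 139934 = \left(7 + \left(-2 + 3\right)\right)^{2} + 139934 = \left(7 + 1\right)^{2} + 139934 = 8^{2} + 139934 = 64 + 139934 = 139998$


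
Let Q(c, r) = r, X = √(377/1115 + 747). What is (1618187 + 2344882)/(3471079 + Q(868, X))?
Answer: 5112693341105955/4477984735731811 - 1321023*√929109430/4477984735731811 ≈ 1.1417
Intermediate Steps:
X = √929109430/1115 (X = √(377*(1/1115) + 747) = √(377/1115 + 747) = √(833282/1115) = √929109430/1115 ≈ 27.337)
(1618187 + 2344882)/(3471079 + Q(868, X)) = (1618187 + 2344882)/(3471079 + √929109430/1115) = 3963069/(3471079 + √929109430/1115)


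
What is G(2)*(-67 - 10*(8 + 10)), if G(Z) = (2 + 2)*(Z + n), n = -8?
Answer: 5928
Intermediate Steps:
G(Z) = -32 + 4*Z (G(Z) = (2 + 2)*(Z - 8) = 4*(-8 + Z) = -32 + 4*Z)
G(2)*(-67 - 10*(8 + 10)) = (-32 + 4*2)*(-67 - 10*(8 + 10)) = (-32 + 8)*(-67 - 10*18) = -24*(-67 - 180) = -24*(-247) = 5928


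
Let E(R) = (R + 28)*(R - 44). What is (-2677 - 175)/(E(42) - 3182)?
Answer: 1426/1661 ≈ 0.85852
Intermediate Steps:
E(R) = (-44 + R)*(28 + R) (E(R) = (28 + R)*(-44 + R) = (-44 + R)*(28 + R))
(-2677 - 175)/(E(42) - 3182) = (-2677 - 175)/((-1232 + 42² - 16*42) - 3182) = -2852/((-1232 + 1764 - 672) - 3182) = -2852/(-140 - 3182) = -2852/(-3322) = -2852*(-1/3322) = 1426/1661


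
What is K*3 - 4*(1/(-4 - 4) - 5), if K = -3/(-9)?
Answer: 43/2 ≈ 21.500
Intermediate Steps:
K = 1/3 (K = -3*(-1/9) = 1/3 ≈ 0.33333)
K*3 - 4*(1/(-4 - 4) - 5) = (1/3)*3 - 4*(1/(-4 - 4) - 5) = 1 - 4*(1/(-8) - 5) = 1 - 4*(-1/8 - 5) = 1 - 4*(-41/8) = 1 + 41/2 = 43/2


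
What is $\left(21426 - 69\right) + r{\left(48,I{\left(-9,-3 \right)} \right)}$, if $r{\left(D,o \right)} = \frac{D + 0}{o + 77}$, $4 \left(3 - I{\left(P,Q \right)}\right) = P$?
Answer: $\frac{7026645}{329} \approx 21358.0$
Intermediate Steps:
$I{\left(P,Q \right)} = 3 - \frac{P}{4}$
$r{\left(D,o \right)} = \frac{D}{77 + o}$
$\left(21426 - 69\right) + r{\left(48,I{\left(-9,-3 \right)} \right)} = \left(21426 - 69\right) + \frac{48}{77 + \left(3 - - \frac{9}{4}\right)} = 21357 + \frac{48}{77 + \left(3 + \frac{9}{4}\right)} = 21357 + \frac{48}{77 + \frac{21}{4}} = 21357 + \frac{48}{\frac{329}{4}} = 21357 + 48 \cdot \frac{4}{329} = 21357 + \frac{192}{329} = \frac{7026645}{329}$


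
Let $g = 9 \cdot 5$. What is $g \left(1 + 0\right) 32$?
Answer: $1440$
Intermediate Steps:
$g = 45$
$g \left(1 + 0\right) 32 = 45 \left(1 + 0\right) 32 = 45 \cdot 1 \cdot 32 = 45 \cdot 32 = 1440$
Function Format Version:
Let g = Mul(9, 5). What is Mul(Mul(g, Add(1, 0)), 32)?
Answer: 1440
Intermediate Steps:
g = 45
Mul(Mul(g, Add(1, 0)), 32) = Mul(Mul(45, Add(1, 0)), 32) = Mul(Mul(45, 1), 32) = Mul(45, 32) = 1440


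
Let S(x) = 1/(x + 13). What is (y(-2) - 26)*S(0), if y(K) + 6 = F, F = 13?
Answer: -19/13 ≈ -1.4615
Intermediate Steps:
y(K) = 7 (y(K) = -6 + 13 = 7)
S(x) = 1/(13 + x)
(y(-2) - 26)*S(0) = (7 - 26)/(13 + 0) = -19/13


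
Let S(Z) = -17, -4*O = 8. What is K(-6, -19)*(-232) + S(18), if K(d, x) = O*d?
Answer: -2801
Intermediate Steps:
O = -2 (O = -¼*8 = -2)
K(d, x) = -2*d
K(-6, -19)*(-232) + S(18) = -2*(-6)*(-232) - 17 = 12*(-232) - 17 = -2784 - 17 = -2801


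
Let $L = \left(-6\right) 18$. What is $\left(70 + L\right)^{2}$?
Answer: $1444$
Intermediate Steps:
$L = -108$
$\left(70 + L\right)^{2} = \left(70 - 108\right)^{2} = \left(-38\right)^{2} = 1444$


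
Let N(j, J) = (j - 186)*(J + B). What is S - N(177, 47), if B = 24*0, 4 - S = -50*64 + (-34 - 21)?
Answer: 3682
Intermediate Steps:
S = 3259 (S = 4 - (-50*64 + (-34 - 21)) = 4 - (-3200 - 55) = 4 - 1*(-3255) = 4 + 3255 = 3259)
B = 0
N(j, J) = J*(-186 + j) (N(j, J) = (j - 186)*(J + 0) = (-186 + j)*J = J*(-186 + j))
S - N(177, 47) = 3259 - 47*(-186 + 177) = 3259 - 47*(-9) = 3259 - 1*(-423) = 3259 + 423 = 3682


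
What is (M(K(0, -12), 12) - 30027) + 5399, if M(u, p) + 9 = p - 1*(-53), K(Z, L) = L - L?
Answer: -24572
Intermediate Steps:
K(Z, L) = 0
M(u, p) = 44 + p (M(u, p) = -9 + (p - 1*(-53)) = -9 + (p + 53) = -9 + (53 + p) = 44 + p)
(M(K(0, -12), 12) - 30027) + 5399 = ((44 + 12) - 30027) + 5399 = (56 - 30027) + 5399 = -29971 + 5399 = -24572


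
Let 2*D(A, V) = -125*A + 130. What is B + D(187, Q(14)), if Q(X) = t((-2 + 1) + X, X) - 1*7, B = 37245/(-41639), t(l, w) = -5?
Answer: -74459465/6406 ≈ -11623.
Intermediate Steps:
B = -2865/3203 (B = 37245*(-1/41639) = -2865/3203 ≈ -0.89447)
Q(X) = -12 (Q(X) = -5 - 1*7 = -5 - 7 = -12)
D(A, V) = 65 - 125*A/2 (D(A, V) = (-125*A + 130)/2 = (130 - 125*A)/2 = 65 - 125*A/2)
B + D(187, Q(14)) = -2865/3203 + (65 - 125/2*187) = -2865/3203 + (65 - 23375/2) = -2865/3203 - 23245/2 = -74459465/6406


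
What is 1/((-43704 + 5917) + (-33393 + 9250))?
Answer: -1/61930 ≈ -1.6147e-5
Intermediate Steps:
1/((-43704 + 5917) + (-33393 + 9250)) = 1/(-37787 - 24143) = 1/(-61930) = -1/61930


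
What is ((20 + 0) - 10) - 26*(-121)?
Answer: 3156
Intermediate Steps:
((20 + 0) - 10) - 26*(-121) = (20 - 10) + 3146 = 10 + 3146 = 3156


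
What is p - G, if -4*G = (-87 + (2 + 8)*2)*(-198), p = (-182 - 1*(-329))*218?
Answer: 70725/2 ≈ 35363.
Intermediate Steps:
p = 32046 (p = (-182 + 329)*218 = 147*218 = 32046)
G = -6633/2 (G = -(-87 + (2 + 8)*2)*(-198)/4 = -(-87 + 10*2)*(-198)/4 = -(-87 + 20)*(-198)/4 = -(-67)*(-198)/4 = -¼*13266 = -6633/2 ≈ -3316.5)
p - G = 32046 - 1*(-6633/2) = 32046 + 6633/2 = 70725/2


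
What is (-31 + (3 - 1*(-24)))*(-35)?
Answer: 140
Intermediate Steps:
(-31 + (3 - 1*(-24)))*(-35) = (-31 + (3 + 24))*(-35) = (-31 + 27)*(-35) = -4*(-35) = 140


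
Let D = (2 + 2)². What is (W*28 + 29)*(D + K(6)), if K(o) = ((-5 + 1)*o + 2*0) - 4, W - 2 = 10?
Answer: -4380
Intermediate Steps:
W = 12 (W = 2 + 10 = 12)
D = 16 (D = 4² = 16)
K(o) = -4 - 4*o (K(o) = (-4*o + 0) - 4 = -4*o - 4 = -4 - 4*o)
(W*28 + 29)*(D + K(6)) = (12*28 + 29)*(16 + (-4 - 4*6)) = (336 + 29)*(16 + (-4 - 24)) = 365*(16 - 28) = 365*(-12) = -4380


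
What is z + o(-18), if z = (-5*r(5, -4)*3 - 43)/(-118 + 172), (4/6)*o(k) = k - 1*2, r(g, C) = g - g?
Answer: -1663/54 ≈ -30.796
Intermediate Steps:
r(g, C) = 0
o(k) = -3 + 3*k/2 (o(k) = 3*(k - 1*2)/2 = 3*(k - 2)/2 = 3*(-2 + k)/2 = -3 + 3*k/2)
z = -43/54 (z = (-5*0*3 - 43)/(-118 + 172) = (0*3 - 43)/54 = (0 - 43)*(1/54) = -43*1/54 = -43/54 ≈ -0.79630)
z + o(-18) = -43/54 + (-3 + (3/2)*(-18)) = -43/54 + (-3 - 27) = -43/54 - 30 = -1663/54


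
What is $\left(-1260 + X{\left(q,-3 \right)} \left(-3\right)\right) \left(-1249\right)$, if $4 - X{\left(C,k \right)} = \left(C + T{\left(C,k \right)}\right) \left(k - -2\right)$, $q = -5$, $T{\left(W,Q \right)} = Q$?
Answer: $1558752$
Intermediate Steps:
$X{\left(C,k \right)} = 4 - \left(2 + k\right) \left(C + k\right)$ ($X{\left(C,k \right)} = 4 - \left(C + k\right) \left(k - -2\right) = 4 - \left(C + k\right) \left(k + 2\right) = 4 - \left(C + k\right) \left(2 + k\right) = 4 - \left(2 + k\right) \left(C + k\right)$)
$\left(-1260 + X{\left(q,-3 \right)} \left(-3\right)\right) \left(-1249\right) = \left(-1260 + \left(4 - \left(-3\right)^{2} - -10 - -6 - \left(-5\right) \left(-3\right)\right) \left(-3\right)\right) \left(-1249\right) = \left(-1260 + \left(4 - 9 + 10 + 6 - 15\right) \left(-3\right)\right) \left(-1249\right) = \left(-1260 - -12\right) \left(-1249\right) = \left(-1260 + 12\right) \left(-1249\right) = \left(-1248\right) \left(-1249\right) = 1558752$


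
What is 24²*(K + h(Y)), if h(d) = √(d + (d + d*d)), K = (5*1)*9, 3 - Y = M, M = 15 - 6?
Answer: 25920 + 1152*√6 ≈ 28742.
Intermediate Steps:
M = 9
Y = -6 (Y = 3 - 1*9 = 3 - 9 = -6)
K = 45 (K = 5*9 = 45)
h(d) = √(d² + 2*d) (h(d) = √(d + (d + d²)) = √(d² + 2*d))
24²*(K + h(Y)) = 24²*(45 + √(-6*(2 - 6))) = 576*(45 + √(-6*(-4))) = 576*(45 + √24) = 576*(45 + 2*√6) = 25920 + 1152*√6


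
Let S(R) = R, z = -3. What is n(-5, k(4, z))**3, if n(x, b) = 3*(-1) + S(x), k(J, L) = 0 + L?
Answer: -512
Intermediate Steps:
k(J, L) = L
n(x, b) = -3 + x (n(x, b) = 3*(-1) + x = -3 + x)
n(-5, k(4, z))**3 = (-3 - 5)**3 = (-8)**3 = -512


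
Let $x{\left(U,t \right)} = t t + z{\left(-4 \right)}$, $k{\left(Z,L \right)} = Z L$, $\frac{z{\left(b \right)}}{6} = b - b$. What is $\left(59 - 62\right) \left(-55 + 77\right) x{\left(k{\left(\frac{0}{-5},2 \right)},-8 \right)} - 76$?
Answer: $-4300$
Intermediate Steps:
$z{\left(b \right)} = 0$ ($z{\left(b \right)} = 6 \left(b - b\right) = 6 \cdot 0 = 0$)
$k{\left(Z,L \right)} = L Z$
$x{\left(U,t \right)} = t^{2}$ ($x{\left(U,t \right)} = t t + 0 = t^{2} + 0 = t^{2}$)
$\left(59 - 62\right) \left(-55 + 77\right) x{\left(k{\left(\frac{0}{-5},2 \right)},-8 \right)} - 76 = \left(59 - 62\right) \left(-55 + 77\right) \left(-8\right)^{2} - 76 = \left(-3\right) 22 \cdot 64 - 76 = \left(-66\right) 64 - 76 = -4224 - 76 = -4300$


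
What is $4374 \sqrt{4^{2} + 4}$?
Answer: $8748 \sqrt{5} \approx 19561.0$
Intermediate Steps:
$4374 \sqrt{4^{2} + 4} = 4374 \sqrt{16 + 4} = 4374 \sqrt{20} = 4374 \cdot 2 \sqrt{5} = 8748 \sqrt{5}$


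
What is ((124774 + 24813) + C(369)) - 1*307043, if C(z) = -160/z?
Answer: -58101424/369 ≈ -1.5746e+5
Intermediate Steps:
((124774 + 24813) + C(369)) - 1*307043 = ((124774 + 24813) - 160/369) - 1*307043 = (149587 - 160*1/369) - 307043 = (149587 - 160/369) - 307043 = 55197443/369 - 307043 = -58101424/369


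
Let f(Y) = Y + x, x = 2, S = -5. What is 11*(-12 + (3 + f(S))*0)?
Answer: -132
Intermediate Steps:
f(Y) = 2 + Y (f(Y) = Y + 2 = 2 + Y)
11*(-12 + (3 + f(S))*0) = 11*(-12 + (3 + (2 - 5))*0) = 11*(-12 + (3 - 3)*0) = 11*(-12 + 0*0) = 11*(-12 + 0) = 11*(-12) = -132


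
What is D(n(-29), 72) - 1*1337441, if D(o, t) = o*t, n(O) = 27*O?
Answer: -1393817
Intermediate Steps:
D(n(-29), 72) - 1*1337441 = (27*(-29))*72 - 1*1337441 = -783*72 - 1337441 = -56376 - 1337441 = -1393817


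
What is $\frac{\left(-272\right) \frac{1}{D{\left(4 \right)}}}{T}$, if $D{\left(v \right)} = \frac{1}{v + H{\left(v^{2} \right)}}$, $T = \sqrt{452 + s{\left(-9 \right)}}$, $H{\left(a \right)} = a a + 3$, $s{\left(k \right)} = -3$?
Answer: $- \frac{71536 \sqrt{449}}{449} \approx -3376.0$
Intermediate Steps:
$H{\left(a \right)} = 3 + a^{2}$ ($H{\left(a \right)} = a^{2} + 3 = 3 + a^{2}$)
$T = \sqrt{449}$ ($T = \sqrt{452 - 3} = \sqrt{449} \approx 21.19$)
$D{\left(v \right)} = \frac{1}{3 + v + v^{4}}$ ($D{\left(v \right)} = \frac{1}{v + \left(3 + \left(v^{2}\right)^{2}\right)} = \frac{1}{v + \left(3 + v^{4}\right)} = \frac{1}{3 + v + v^{4}}$)
$\frac{\left(-272\right) \frac{1}{D{\left(4 \right)}}}{T} = \frac{\left(-272\right) \frac{1}{\frac{1}{3 + 4 + 4^{4}}}}{\sqrt{449}} = - \frac{272}{\frac{1}{3 + 4 + 256}} \frac{\sqrt{449}}{449} = - \frac{272}{\frac{1}{263}} \frac{\sqrt{449}}{449} = - 272 \frac{1}{\frac{1}{263}} \frac{\sqrt{449}}{449} = \left(-272\right) 263 \frac{\sqrt{449}}{449} = - 71536 \frac{\sqrt{449}}{449} = - \frac{71536 \sqrt{449}}{449}$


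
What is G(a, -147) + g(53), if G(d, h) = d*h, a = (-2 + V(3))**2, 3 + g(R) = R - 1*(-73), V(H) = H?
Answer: -24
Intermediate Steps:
g(R) = 70 + R (g(R) = -3 + (R - 1*(-73)) = -3 + (R + 73) = -3 + (73 + R) = 70 + R)
a = 1 (a = (-2 + 3)**2 = 1**2 = 1)
G(a, -147) + g(53) = 1*(-147) + (70 + 53) = -147 + 123 = -24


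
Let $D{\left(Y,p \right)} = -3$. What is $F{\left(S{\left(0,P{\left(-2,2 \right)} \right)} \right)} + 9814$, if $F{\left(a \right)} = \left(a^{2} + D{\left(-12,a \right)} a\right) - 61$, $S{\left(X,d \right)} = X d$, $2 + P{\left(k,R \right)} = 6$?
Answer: $9753$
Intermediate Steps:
$P{\left(k,R \right)} = 4$ ($P{\left(k,R \right)} = -2 + 6 = 4$)
$F{\left(a \right)} = -61 + a^{2} - 3 a$ ($F{\left(a \right)} = \left(a^{2} - 3 a\right) - 61 = -61 + a^{2} - 3 a$)
$F{\left(S{\left(0,P{\left(-2,2 \right)} \right)} \right)} + 9814 = \left(-61 + \left(0 \cdot 4\right)^{2} - 3 \cdot 0 \cdot 4\right) + 9814 = \left(-61 + 0^{2} - 0\right) + 9814 = \left(-61 + 0 + 0\right) + 9814 = -61 + 9814 = 9753$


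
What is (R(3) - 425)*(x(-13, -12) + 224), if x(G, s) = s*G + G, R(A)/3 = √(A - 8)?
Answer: -155975 + 1101*I*√5 ≈ -1.5598e+5 + 2461.9*I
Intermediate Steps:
R(A) = 3*√(-8 + A) (R(A) = 3*√(A - 8) = 3*√(-8 + A))
x(G, s) = G + G*s (x(G, s) = G*s + G = G + G*s)
(R(3) - 425)*(x(-13, -12) + 224) = (3*√(-8 + 3) - 425)*(-13*(1 - 12) + 224) = (3*√(-5) - 425)*(-13*(-11) + 224) = (3*(I*√5) - 425)*(143 + 224) = (3*I*√5 - 425)*367 = (-425 + 3*I*√5)*367 = -155975 + 1101*I*√5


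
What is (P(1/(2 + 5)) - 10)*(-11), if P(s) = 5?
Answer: 55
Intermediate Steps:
(P(1/(2 + 5)) - 10)*(-11) = (5 - 10)*(-11) = -5*(-11) = 55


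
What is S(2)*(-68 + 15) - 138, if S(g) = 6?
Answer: -456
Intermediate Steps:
S(2)*(-68 + 15) - 138 = 6*(-68 + 15) - 138 = 6*(-53) - 138 = -318 - 138 = -456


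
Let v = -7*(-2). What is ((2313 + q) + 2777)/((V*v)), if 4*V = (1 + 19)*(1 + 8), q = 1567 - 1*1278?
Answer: 1793/210 ≈ 8.5381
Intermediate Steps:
q = 289 (q = 1567 - 1278 = 289)
V = 45 (V = ((1 + 19)*(1 + 8))/4 = (20*9)/4 = (¼)*180 = 45)
v = 14
((2313 + q) + 2777)/((V*v)) = ((2313 + 289) + 2777)/((45*14)) = (2602 + 2777)/630 = 5379*(1/630) = 1793/210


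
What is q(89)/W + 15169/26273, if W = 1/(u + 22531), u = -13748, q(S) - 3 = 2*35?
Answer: 16845185576/26273 ≈ 6.4116e+5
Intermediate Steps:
q(S) = 73 (q(S) = 3 + 2*35 = 3 + 70 = 73)
W = 1/8783 (W = 1/(-13748 + 22531) = 1/8783 ≈ 0.00011386)
q(89)/W + 15169/26273 = 73/(1/8783) + 15169/26273 = 73*8783 + 15169*(1/26273) = 641159 + 15169/26273 = 16845185576/26273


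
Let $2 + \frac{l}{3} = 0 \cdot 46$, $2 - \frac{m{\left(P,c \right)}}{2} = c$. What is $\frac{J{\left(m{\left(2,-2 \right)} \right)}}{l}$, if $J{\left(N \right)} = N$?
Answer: $- \frac{4}{3} \approx -1.3333$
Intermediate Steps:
$m{\left(P,c \right)} = 4 - 2 c$
$l = -6$ ($l = -6 + 3 \cdot 0 \cdot 46 = -6 + 3 \cdot 0 = -6 + 0 = -6$)
$\frac{J{\left(m{\left(2,-2 \right)} \right)}}{l} = \frac{4 - -4}{-6} = - \frac{4 + 4}{6} = \left(- \frac{1}{6}\right) 8 = - \frac{4}{3}$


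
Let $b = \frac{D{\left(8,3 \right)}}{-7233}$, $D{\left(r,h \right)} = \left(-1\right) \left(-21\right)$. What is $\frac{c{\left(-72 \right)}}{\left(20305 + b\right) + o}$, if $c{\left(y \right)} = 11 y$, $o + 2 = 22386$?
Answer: $- \frac{4822}{259907} \approx -0.018553$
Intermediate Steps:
$D{\left(r,h \right)} = 21$
$o = 22384$ ($o = -2 + 22386 = 22384$)
$b = - \frac{7}{2411}$ ($b = \frac{21}{-7233} = 21 \left(- \frac{1}{7233}\right) = - \frac{7}{2411} \approx -0.0029034$)
$\frac{c{\left(-72 \right)}}{\left(20305 + b\right) + o} = \frac{11 \left(-72\right)}{\left(20305 - \frac{7}{2411}\right) + 22384} = - \frac{792}{\frac{48955348}{2411} + 22384} = - \frac{792}{\frac{102923172}{2411}} = \left(-792\right) \frac{2411}{102923172} = - \frac{4822}{259907}$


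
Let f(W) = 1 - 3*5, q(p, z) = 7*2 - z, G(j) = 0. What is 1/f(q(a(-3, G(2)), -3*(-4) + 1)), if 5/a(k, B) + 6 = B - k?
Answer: -1/14 ≈ -0.071429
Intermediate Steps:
a(k, B) = 5/(-6 + B - k) (a(k, B) = 5/(-6 + (B - k)) = 5/(-6 + B - k))
q(p, z) = 14 - z
f(W) = -14 (f(W) = 1 - 15 = -14)
1/f(q(a(-3, G(2)), -3*(-4) + 1)) = 1/(-14) = -1/14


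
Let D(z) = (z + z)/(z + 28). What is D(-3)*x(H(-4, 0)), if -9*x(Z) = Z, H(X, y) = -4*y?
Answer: 0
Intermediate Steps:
D(z) = 2*z/(28 + z) (D(z) = (2*z)/(28 + z) = 2*z/(28 + z))
x(Z) = -Z/9
D(-3)*x(H(-4, 0)) = (2*(-3)/(28 - 3))*(-(-4)*0/9) = (2*(-3)/25)*(-⅑*0) = (2*(-3)*(1/25))*0 = -6/25*0 = 0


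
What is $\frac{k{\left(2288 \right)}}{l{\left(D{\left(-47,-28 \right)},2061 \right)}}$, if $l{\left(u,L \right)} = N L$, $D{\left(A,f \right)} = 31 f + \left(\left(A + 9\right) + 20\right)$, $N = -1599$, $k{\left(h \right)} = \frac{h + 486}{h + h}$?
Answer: $- \frac{1387}{7540193232} \approx -1.8395 \cdot 10^{-7}$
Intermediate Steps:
$k{\left(h \right)} = \frac{486 + h}{2 h}$
$D{\left(A,f \right)} = 29 + A + 31 f$ ($D{\left(A,f \right)} = 31 f + \left(\left(9 + A\right) + 20\right) = 31 f + \left(29 + A\right) = 29 + A + 31 f$)
$l{\left(u,L \right)} = - 1599 L$
$\frac{k{\left(2288 \right)}}{l{\left(D{\left(-47,-28 \right)},2061 \right)}} = \frac{\frac{1}{2} \cdot \frac{1}{2288} \left(486 + 2288\right)}{\left(-1599\right) 2061} = \frac{\frac{1}{2} \cdot \frac{1}{2288} \cdot 2774}{-3295539} = \frac{1387}{2288} \left(- \frac{1}{3295539}\right) = - \frac{1387}{7540193232}$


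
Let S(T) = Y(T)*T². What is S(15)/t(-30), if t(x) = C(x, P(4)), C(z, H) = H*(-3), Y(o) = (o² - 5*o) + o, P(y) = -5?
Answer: 2475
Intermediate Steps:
Y(o) = o² - 4*o
C(z, H) = -3*H
t(x) = 15 (t(x) = -3*(-5) = 15)
S(T) = T³*(-4 + T) (S(T) = (T*(-4 + T))*T² = T³*(-4 + T))
S(15)/t(-30) = (15³*(-4 + 15))/15 = (3375*11)*(1/15) = 37125*(1/15) = 2475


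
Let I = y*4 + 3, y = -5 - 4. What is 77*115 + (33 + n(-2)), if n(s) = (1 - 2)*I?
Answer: 8921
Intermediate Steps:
y = -9
I = -33 (I = -9*4 + 3 = -36 + 3 = -33)
n(s) = 33 (n(s) = (1 - 2)*(-33) = -1*(-33) = 33)
77*115 + (33 + n(-2)) = 77*115 + (33 + 33) = 8855 + 66 = 8921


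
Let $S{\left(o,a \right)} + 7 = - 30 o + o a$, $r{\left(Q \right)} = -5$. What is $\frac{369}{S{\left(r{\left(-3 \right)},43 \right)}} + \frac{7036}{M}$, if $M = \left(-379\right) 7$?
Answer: $- \frac{165061}{21224} \approx -7.7771$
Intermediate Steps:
$S{\left(o,a \right)} = -7 - 30 o + a o$ ($S{\left(o,a \right)} = -7 + \left(- 30 o + o a\right) = -7 + \left(- 30 o + a o\right) = -7 - 30 o + a o$)
$M = -2653$
$\frac{369}{S{\left(r{\left(-3 \right)},43 \right)}} + \frac{7036}{M} = \frac{369}{-7 - -150 + 43 \left(-5\right)} + \frac{7036}{-2653} = \frac{369}{-7 + 150 - 215} + 7036 \left(- \frac{1}{2653}\right) = \frac{369}{-72} - \frac{7036}{2653} = 369 \left(- \frac{1}{72}\right) - \frac{7036}{2653} = - \frac{41}{8} - \frac{7036}{2653} = - \frac{165061}{21224}$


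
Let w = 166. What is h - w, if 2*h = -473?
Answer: -805/2 ≈ -402.50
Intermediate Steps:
h = -473/2 (h = (½)*(-473) = -473/2 ≈ -236.50)
h - w = -473/2 - 1*166 = -473/2 - 166 = -805/2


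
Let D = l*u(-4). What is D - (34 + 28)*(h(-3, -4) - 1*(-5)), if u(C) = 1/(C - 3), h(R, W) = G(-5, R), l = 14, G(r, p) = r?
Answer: -2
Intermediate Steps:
h(R, W) = -5
u(C) = 1/(-3 + C)
D = -2 (D = 14/(-3 - 4) = 14/(-7) = 14*(-⅐) = -2)
D - (34 + 28)*(h(-3, -4) - 1*(-5)) = -2 - (34 + 28)*(-5 - 1*(-5)) = -2 - 62*(-5 + 5) = -2 - 62*0 = -2 - 1*0 = -2 + 0 = -2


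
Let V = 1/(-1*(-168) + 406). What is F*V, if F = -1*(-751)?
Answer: 751/574 ≈ 1.3084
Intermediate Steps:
F = 751
V = 1/574 (V = 1/(168 + 406) = 1/574 ≈ 0.0017422)
F*V = 751*(1/574) = 751/574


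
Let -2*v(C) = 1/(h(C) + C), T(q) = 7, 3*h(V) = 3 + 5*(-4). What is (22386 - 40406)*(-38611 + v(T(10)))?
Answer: 1391553955/2 ≈ 6.9578e+8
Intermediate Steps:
h(V) = -17/3 (h(V) = (3 + 5*(-4))/3 = (3 - 20)/3 = (⅓)*(-17) = -17/3)
v(C) = -1/(2*(-17/3 + C))
(22386 - 40406)*(-38611 + v(T(10))) = (22386 - 40406)*(-38611 - 3/(-34 + 6*7)) = -18020*(-38611 - 3/(-34 + 42)) = -18020*(-38611 - 3/8) = -18020*(-308891/8) = 1391553955/2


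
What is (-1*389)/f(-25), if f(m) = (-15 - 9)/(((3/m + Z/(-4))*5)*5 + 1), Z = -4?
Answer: 8947/24 ≈ 372.79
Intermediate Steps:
f(m) = -24/(26 + 75/m) (f(m) = (-15 - 9)/(((3/m - 4/(-4))*5)*5 + 1) = -24/(((3/m - 4*(-¼))*5)*5 + 1) = -24/(((3/m + 1)*5)*5 + 1) = -24/(((1 + 3/m)*5)*5 + 1) = -24/((5 + 15/m)*5 + 1) = -24/((25 + 75/m) + 1) = -24/(26 + 75/m))
(-1*389)/f(-25) = (-1*389)/((-24*(-25)/(75 + 26*(-25)))) = -389/((-24*(-25)/(75 - 650))) = -389/((-24*(-25)/(-575))) = -389/((-24*(-25)*(-1/575))) = -389/(-24/23) = -389*(-23/24) = 8947/24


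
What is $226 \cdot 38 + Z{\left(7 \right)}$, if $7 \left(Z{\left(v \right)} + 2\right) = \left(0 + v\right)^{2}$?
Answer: $8593$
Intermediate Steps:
$Z{\left(v \right)} = -2 + \frac{v^{2}}{7}$ ($Z{\left(v \right)} = -2 + \frac{\left(0 + v\right)^{2}}{7} = -2 + \frac{v^{2}}{7}$)
$226 \cdot 38 + Z{\left(7 \right)} = 226 \cdot 38 - \left(2 - \frac{7^{2}}{7}\right) = 8588 + \left(-2 + \frac{1}{7} \cdot 49\right) = 8588 + \left(-2 + 7\right) = 8588 + 5 = 8593$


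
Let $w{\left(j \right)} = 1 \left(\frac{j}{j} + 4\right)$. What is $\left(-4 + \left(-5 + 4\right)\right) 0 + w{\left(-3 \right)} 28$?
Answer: $140$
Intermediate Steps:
$w{\left(j \right)} = 5$ ($w{\left(j \right)} = 1 \left(1 + 4\right) = 1 \cdot 5 = 5$)
$\left(-4 + \left(-5 + 4\right)\right) 0 + w{\left(-3 \right)} 28 = \left(-4 + \left(-5 + 4\right)\right) 0 + 5 \cdot 28 = \left(-4 - 1\right) 0 + 140 = \left(-5\right) 0 + 140 = 0 + 140 = 140$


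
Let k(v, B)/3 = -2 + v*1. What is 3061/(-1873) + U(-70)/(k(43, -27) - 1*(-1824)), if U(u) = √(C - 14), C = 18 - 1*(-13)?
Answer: -3061/1873 + √17/1947 ≈ -1.6322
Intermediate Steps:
k(v, B) = -6 + 3*v (k(v, B) = 3*(-2 + v*1) = 3*(-2 + v) = -6 + 3*v)
C = 31 (C = 18 + 13 = 31)
U(u) = √17 (U(u) = √(31 - 14) = √17)
3061/(-1873) + U(-70)/(k(43, -27) - 1*(-1824)) = 3061/(-1873) + √17/((-6 + 3*43) - 1*(-1824)) = 3061*(-1/1873) + √17/((-6 + 129) + 1824) = -3061/1873 + √17/(123 + 1824) = -3061/1873 + √17/1947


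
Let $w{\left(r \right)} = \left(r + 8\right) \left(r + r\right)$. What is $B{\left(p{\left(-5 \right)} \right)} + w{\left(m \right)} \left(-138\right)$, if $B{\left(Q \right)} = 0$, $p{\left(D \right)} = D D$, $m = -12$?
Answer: $-13248$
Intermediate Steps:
$p{\left(D \right)} = D^{2}$
$w{\left(r \right)} = 2 r \left(8 + r\right)$ ($w{\left(r \right)} = \left(8 + r\right) 2 r = 2 r \left(8 + r\right)$)
$B{\left(p{\left(-5 \right)} \right)} + w{\left(m \right)} \left(-138\right) = 0 + 2 \left(-12\right) \left(8 - 12\right) \left(-138\right) = 0 + 2 \left(-12\right) \left(-4\right) \left(-138\right) = 0 + 96 \left(-138\right) = 0 - 13248 = -13248$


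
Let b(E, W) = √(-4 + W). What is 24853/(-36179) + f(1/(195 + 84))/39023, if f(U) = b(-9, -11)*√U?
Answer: -24853/36179 + I*√465/3629139 ≈ -0.68695 + 5.9419e-6*I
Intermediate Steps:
f(U) = I*√15*√U (f(U) = √(-4 - 11)*√U = √(-15)*√U = (I*√15)*√U = I*√15*√U)
24853/(-36179) + f(1/(195 + 84))/39023 = 24853/(-36179) + (I*√15*√(1/(195 + 84)))/39023 = 24853*(-1/36179) + (I*√15*√(1/279))*(1/39023) = -24853/36179 + (I*√15*√(1/279))*(1/39023) = -24853/36179 + (I*√15*(√31/93))*(1/39023) = -24853/36179 + (I*√465/93)*(1/39023) = -24853/36179 + I*√465/3629139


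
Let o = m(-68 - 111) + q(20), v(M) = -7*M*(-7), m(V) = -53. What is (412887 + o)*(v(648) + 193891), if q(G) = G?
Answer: 93157615122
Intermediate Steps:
v(M) = 49*M
o = -33 (o = -53 + 20 = -33)
(412887 + o)*(v(648) + 193891) = (412887 - 33)*(49*648 + 193891) = 412854*(31752 + 193891) = 412854*225643 = 93157615122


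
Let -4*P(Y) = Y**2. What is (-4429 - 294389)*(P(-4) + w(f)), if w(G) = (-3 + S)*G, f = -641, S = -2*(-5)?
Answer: 1341991638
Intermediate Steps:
S = 10
P(Y) = -Y**2/4
w(G) = 7*G (w(G) = (-3 + 10)*G = 7*G)
(-4429 - 294389)*(P(-4) + w(f)) = (-4429 - 294389)*(-1/4*(-4)**2 + 7*(-641)) = -298818*(-1/4*16 - 4487) = -298818*(-4 - 4487) = -298818*(-4491) = 1341991638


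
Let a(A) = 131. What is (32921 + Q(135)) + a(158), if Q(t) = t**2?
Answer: 51277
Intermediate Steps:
(32921 + Q(135)) + a(158) = (32921 + 135**2) + 131 = (32921 + 18225) + 131 = 51146 + 131 = 51277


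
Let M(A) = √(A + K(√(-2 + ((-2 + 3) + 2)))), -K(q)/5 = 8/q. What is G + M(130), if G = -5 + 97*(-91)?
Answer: -8832 + 3*√10 ≈ -8822.5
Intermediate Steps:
G = -8832 (G = -5 - 8827 = -8832)
K(q) = -40/q
M(A) = √(-40 + A) (M(A) = √(A - 40/√(-2 + ((-2 + 3) + 2))) = √(A - 40/√(-2 + (1 + 2))) = √(A - 40/√(-2 + 3)) = √(A - 40/(√1)) = √(A - 40/1) = √(A - 40*1) = √(A - 40) = √(-40 + A))
G + M(130) = -8832 + √(-40 + 130) = -8832 + √90 = -8832 + 3*√10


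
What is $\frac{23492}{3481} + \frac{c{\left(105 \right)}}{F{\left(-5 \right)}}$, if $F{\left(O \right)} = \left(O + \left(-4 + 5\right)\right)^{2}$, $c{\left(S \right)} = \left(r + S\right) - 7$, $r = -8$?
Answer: $\frac{344581}{27848} \approx 12.374$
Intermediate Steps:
$c{\left(S \right)} = -15 + S$ ($c{\left(S \right)} = \left(-8 + S\right) - 7 = -15 + S$)
$F{\left(O \right)} = \left(1 + O\right)^{2}$ ($F{\left(O \right)} = \left(O + 1\right)^{2} = \left(1 + O\right)^{2}$)
$\frac{23492}{3481} + \frac{c{\left(105 \right)}}{F{\left(-5 \right)}} = \frac{23492}{3481} + \frac{-15 + 105}{\left(1 - 5\right)^{2}} = 23492 \cdot \frac{1}{3481} + \frac{90}{\left(-4\right)^{2}} = \frac{23492}{3481} + \frac{90}{16} = \frac{23492}{3481} + 90 \cdot \frac{1}{16} = \frac{23492}{3481} + \frac{45}{8} = \frac{344581}{27848}$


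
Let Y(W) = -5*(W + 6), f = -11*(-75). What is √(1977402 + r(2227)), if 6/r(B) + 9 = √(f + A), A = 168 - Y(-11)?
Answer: √(1977402 - 6/(9 - 22*√2)) ≈ 1406.2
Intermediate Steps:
f = 825
Y(W) = -30 - 5*W (Y(W) = -5*(6 + W) = -30 - 5*W)
A = 143 (A = 168 - (-30 - 5*(-11)) = 168 - (-30 + 55) = 168 - 1*25 = 168 - 25 = 143)
r(B) = 6/(-9 + 22*√2) (r(B) = 6/(-9 + √(825 + 143)) = 6/(-9 + √968) = 6/(-9 + 22*√2))
√(1977402 + r(2227)) = √(1977402 + (54/887 + 132*√2/887)) = √(1753955628/887 + 132*√2/887)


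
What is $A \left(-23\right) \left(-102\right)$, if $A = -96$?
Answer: $-225216$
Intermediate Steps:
$A \left(-23\right) \left(-102\right) = \left(-96\right) \left(-23\right) \left(-102\right) = 2208 \left(-102\right) = -225216$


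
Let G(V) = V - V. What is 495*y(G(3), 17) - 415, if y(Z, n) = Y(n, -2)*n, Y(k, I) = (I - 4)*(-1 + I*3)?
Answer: 353015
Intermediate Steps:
G(V) = 0
Y(k, I) = (-1 + 3*I)*(-4 + I) (Y(k, I) = (-4 + I)*(-1 + 3*I) = (-1 + 3*I)*(-4 + I))
y(Z, n) = 42*n (y(Z, n) = (4 - 13*(-2) + 3*(-2)²)*n = (4 + 26 + 3*4)*n = (4 + 26 + 12)*n = 42*n)
495*y(G(3), 17) - 415 = 495*(42*17) - 415 = 495*714 - 415 = 353430 - 415 = 353015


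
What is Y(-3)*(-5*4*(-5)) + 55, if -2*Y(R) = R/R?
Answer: 5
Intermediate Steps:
Y(R) = -1/2 (Y(R) = -R/(2*R) = -1/2*1 = -1/2)
Y(-3)*(-5*4*(-5)) + 55 = -(-5*4)*(-5)/2 + 55 = -(-10)*(-5) + 55 = -1/2*100 + 55 = -50 + 55 = 5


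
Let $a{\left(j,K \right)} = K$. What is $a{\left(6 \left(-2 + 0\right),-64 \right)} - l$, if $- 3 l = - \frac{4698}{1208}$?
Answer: $- \frac{39439}{604} \approx -65.296$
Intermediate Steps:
$l = \frac{783}{604}$ ($l = - \frac{\left(-4698\right) \frac{1}{1208}}{3} = \left(- \frac{1}{3}\right) \left(- \frac{2349}{604}\right) = \frac{783}{604} \approx 1.2964$)
$a{\left(6 \left(-2 + 0\right),-64 \right)} - l = -64 - \frac{783}{604} = - \frac{39439}{604}$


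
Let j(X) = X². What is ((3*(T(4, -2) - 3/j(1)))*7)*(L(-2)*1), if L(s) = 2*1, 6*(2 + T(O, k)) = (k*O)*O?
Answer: -434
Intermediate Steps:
T(O, k) = -2 + k*O²/6 (T(O, k) = -2 + ((k*O)*O)/6 = -2 + ((O*k)*O)/6 = -2 + (k*O²)/6 = -2 + k*O²/6)
L(s) = 2
((3*(T(4, -2) - 3/j(1)))*7)*(L(-2)*1) = ((3*((-2 + (⅙)*(-2)*4²) - 3/(1²)))*7)*(2*1) = ((3*((-2 + (⅙)*(-2)*16) - 3/1))*7)*2 = ((3*((-2 - 16/3) - 3*1))*7)*2 = ((3*(-22/3 - 3))*7)*2 = ((3*(-31/3))*7)*2 = -31*7*2 = -217*2 = -434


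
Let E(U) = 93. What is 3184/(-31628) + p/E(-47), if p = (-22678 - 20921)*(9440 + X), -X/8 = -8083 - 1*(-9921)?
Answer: 604899012108/245117 ≈ 2.4678e+6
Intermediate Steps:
X = -14704 (X = -8*(-8083 - 1*(-9921)) = -8*(-8083 + 9921) = -8*1838 = -14704)
p = 229505136 (p = (-22678 - 20921)*(9440 - 14704) = -43599*(-5264) = 229505136)
3184/(-31628) + p/E(-47) = 3184/(-31628) + 229505136/93 = 3184*(-1/31628) + 229505136*(1/93) = -796/7907 + 76501712/31 = 604899012108/245117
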